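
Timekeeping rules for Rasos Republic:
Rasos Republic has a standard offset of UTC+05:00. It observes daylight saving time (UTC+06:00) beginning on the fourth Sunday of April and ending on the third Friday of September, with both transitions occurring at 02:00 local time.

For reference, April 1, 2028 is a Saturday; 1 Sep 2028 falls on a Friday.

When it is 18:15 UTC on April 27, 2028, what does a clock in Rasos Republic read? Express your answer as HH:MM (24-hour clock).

1 April 2028 is a Saturday, so the first Sunday is April 2 and the fourth is April 23.
1 September 2028 is a Friday, so the first Friday is September 1 and the third is September 15.
At the standard offset (UTC+05:00), 18:15 UTC + 5h = 23:15 Rasos Republic standard time.
The standard-time date in Rasos Republic, April 27, 2028, falls between 23 April and 15 September, so daylight saving is in effect and Rasos Republic is at UTC+06:00.
18:15 UTC + 6h = 00:15 local (rolling into the next day, 28 April 2028).

00:15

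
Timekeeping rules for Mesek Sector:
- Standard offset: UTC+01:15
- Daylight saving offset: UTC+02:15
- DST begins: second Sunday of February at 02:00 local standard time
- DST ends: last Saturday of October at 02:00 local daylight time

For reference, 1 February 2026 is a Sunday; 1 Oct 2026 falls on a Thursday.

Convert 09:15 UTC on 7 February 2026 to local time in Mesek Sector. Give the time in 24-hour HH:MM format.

1 February 2026 is a Sunday, so the first Sunday is February 1 and the second is February 8.
1 October 2026 is a Thursday, so Saturdays fall on 3, 10, 17, 24, 31; the last is October 31.
At the standard offset (UTC+01:15), 09:15 UTC + 1h15m = 10:30 Mesek Sector standard time.
The standard-time date in Mesek Sector, 7 February 2026, does not fall between 8 February and 31 October, so daylight saving is not in effect and Mesek Sector is at UTC+01:15.
09:15 UTC + 1h15m = 10:30 local.

10:30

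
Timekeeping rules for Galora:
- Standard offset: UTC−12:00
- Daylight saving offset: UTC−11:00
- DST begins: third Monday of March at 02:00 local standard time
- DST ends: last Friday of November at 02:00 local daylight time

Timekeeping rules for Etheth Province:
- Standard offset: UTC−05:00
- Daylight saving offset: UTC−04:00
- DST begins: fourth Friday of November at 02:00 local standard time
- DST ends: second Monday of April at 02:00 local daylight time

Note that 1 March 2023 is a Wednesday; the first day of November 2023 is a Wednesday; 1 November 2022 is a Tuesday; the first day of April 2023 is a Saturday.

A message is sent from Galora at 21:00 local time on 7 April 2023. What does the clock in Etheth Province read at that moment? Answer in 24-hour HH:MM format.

1 March 2023 is a Wednesday, so the first Monday is March 6 and the third is March 20.
1 November 2023 is a Wednesday, so Fridays fall on 3, 10, 17, 24; the last is November 24.
7 April 2023 falls between 20 March and 24 November, so daylight saving is in effect and Galora is at UTC−11:00.
21:00 Galora + 11h = 08:00 UTC (rolling into the next day, 8 April 2023).
1 November 2022 is a Tuesday, so the first Friday is November 4 and the fourth is November 25.
1 April 2023 is a Saturday, so the first Monday is April 3 and the second is April 10.
At the standard offset (UTC−05:00), 08:00 UTC − 5h = 03:00 Etheth Province standard time.
Daylight saving runs 25 November 2022 – 10 April 2023; the standard-time date in Etheth Province, 8 April 2023, is inside that window, so Etheth Province is at UTC−04:00.
08:00 UTC − 4h = 04:00 Etheth Province.

04:00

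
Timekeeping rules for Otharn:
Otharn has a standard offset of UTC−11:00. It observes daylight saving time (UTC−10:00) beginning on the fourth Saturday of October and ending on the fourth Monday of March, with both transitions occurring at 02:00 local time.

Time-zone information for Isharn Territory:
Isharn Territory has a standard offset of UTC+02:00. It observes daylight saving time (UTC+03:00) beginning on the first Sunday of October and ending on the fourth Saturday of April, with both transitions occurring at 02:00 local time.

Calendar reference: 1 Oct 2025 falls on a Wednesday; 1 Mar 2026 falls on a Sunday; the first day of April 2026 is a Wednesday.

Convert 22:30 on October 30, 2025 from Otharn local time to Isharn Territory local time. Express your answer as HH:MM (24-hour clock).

11:30

1 October 2025 is a Wednesday, so the first Saturday is October 4 and the fourth is October 25.
1 March 2026 is a Sunday, so the first Monday is March 2 and the fourth is March 23.
October 30, 2025 falls between 25 October 2025 and 23 March 2026, so daylight saving is in effect and Otharn is at UTC−10:00.
22:30 Otharn + 10h = 08:30 UTC (rolling into the next day, 31 October 2025).
1 October 2025 is a Wednesday, so the first Sunday is October 5.
1 April 2026 is a Wednesday, so the first Saturday is April 4 and the fourth is April 25.
At the standard offset (UTC+02:00), 08:30 UTC + 2h = 10:30 Isharn Territory standard time.
Daylight saving runs 5 October 2025 – 25 April 2026; the standard-time date in Isharn Territory, October 31, 2025, is inside that window, so Isharn Territory is at UTC+03:00.
08:30 UTC + 3h = 11:30 Isharn Territory.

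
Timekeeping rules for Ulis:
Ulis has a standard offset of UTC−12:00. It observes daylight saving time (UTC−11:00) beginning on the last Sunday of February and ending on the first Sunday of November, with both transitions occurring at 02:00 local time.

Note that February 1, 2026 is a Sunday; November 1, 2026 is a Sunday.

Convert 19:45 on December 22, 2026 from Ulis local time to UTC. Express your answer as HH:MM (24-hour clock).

07:45

1 February 2026 is a Sunday, so Sundays fall on 1, 8, 15, 22; the last is February 22.
1 November 2026 is a Sunday, so the first Sunday is November 1.
Daylight saving runs 22 February – 1 November; December 22, 2026 is outside that window, so Ulis is on standard time at UTC−12:00.
19:45 local + 12h = 07:45 UTC (rolling into the next day, 23 December 2026).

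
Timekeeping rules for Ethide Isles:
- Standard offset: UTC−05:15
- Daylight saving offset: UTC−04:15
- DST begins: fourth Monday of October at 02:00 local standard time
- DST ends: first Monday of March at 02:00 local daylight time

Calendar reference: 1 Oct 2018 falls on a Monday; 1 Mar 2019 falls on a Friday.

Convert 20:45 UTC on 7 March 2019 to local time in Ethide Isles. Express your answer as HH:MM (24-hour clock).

15:30

1 October 2018 is a Monday, so the first Monday is October 1 and the fourth is October 22.
1 March 2019 is a Friday, so the first Monday is March 4.
At the standard offset (UTC−05:15), 20:45 UTC − 5h15m = 15:30 Ethide Isles standard time.
The standard-time date in Ethide Isles, 7 March 2019, does not fall between 22 October 2018 and 4 March 2019, so daylight saving is not in effect and Ethide Isles is at UTC−05:15.
20:45 UTC − 5h15m = 15:30 local.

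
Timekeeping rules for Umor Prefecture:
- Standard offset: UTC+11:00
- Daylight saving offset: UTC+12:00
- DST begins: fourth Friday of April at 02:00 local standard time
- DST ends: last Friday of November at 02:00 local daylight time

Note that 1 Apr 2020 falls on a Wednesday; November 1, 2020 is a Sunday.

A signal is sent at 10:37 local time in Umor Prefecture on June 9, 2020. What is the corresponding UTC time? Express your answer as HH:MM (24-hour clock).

22:37

1 April 2020 is a Wednesday, so the first Friday is April 3 and the fourth is April 24.
1 November 2020 is a Sunday, so Fridays fall on 6, 13, 20, 27; the last is November 27.
June 9, 2020 lies within the daylight-saving period (24 April – 27 November), so Umor Prefecture is on daylight time, UTC+12:00.
10:37 local − 12h = 22:37 UTC (rolling into the previous day, 8 June 2020).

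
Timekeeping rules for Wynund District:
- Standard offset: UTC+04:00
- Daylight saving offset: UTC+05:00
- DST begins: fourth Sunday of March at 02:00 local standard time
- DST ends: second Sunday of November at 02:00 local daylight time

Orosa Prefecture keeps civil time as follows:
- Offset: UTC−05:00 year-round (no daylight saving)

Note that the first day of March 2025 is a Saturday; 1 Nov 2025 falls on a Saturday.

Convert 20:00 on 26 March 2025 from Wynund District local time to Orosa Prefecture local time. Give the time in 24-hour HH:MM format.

1 March 2025 is a Saturday, so the first Sunday is March 2 and the fourth is March 23.
1 November 2025 is a Saturday, so the first Sunday is November 2 and the second is November 9.
Daylight saving runs 23 March – 9 November; 26 March 2025 is inside that window, so Wynund District is at UTC+05:00.
20:00 Wynund District − 5h = 15:00 UTC.
Orosa Prefecture has no daylight saving, so its offset is UTC−05:00 year-round.
15:00 UTC − 5h = 10:00 Orosa Prefecture.

10:00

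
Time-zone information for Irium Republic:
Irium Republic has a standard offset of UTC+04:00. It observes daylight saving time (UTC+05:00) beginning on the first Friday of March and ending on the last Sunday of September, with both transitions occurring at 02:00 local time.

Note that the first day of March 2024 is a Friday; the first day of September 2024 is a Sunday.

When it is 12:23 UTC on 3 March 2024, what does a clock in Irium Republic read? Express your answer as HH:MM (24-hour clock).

17:23

1 March 2024 is a Friday, so the first Friday is March 1.
1 September 2024 is a Sunday, so Sundays fall on 1, 8, 15, 22, 29; the last is September 29.
At the standard offset (UTC+04:00), 12:23 UTC + 4h = 16:23 Irium Republic standard time.
Daylight saving runs 1 March – 29 September; the standard-time date in Irium Republic, 3 March 2024, is inside that window, so Irium Republic is at UTC+05:00.
12:23 UTC + 5h = 17:23 local.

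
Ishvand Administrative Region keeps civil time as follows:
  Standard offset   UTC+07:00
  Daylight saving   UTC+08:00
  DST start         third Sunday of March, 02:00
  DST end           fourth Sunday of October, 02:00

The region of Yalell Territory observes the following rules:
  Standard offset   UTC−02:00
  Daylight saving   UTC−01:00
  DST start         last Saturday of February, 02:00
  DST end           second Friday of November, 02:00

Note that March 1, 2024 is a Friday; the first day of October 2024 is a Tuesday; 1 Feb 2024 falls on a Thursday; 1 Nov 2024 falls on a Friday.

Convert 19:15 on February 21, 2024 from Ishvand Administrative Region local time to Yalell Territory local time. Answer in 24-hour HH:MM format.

1 March 2024 is a Friday, so the first Sunday is March 3 and the third is March 17.
1 October 2024 is a Tuesday, so the first Sunday is October 6 and the fourth is October 27.
February 21, 2024 does not fall between 17 March and 27 October, so daylight saving is not in effect and Ishvand Administrative Region is at UTC+07:00.
19:15 Ishvand Administrative Region − 7h = 12:15 UTC.
1 February 2024 is a Thursday, so Saturdays fall on 3, 10, 17, 24; the last is February 24.
1 November 2024 is a Friday, so the first Friday is November 1 and the second is November 8.
At the standard offset (UTC−02:00), 12:15 UTC − 2h = 10:15 Yalell Territory standard time.
Daylight saving runs 24 February – 8 November; the standard-time date in Yalell Territory, February 21, 2024, is outside that window, so Yalell Territory is on standard time at UTC−02:00.
12:15 UTC − 2h = 10:15 Yalell Territory.

10:15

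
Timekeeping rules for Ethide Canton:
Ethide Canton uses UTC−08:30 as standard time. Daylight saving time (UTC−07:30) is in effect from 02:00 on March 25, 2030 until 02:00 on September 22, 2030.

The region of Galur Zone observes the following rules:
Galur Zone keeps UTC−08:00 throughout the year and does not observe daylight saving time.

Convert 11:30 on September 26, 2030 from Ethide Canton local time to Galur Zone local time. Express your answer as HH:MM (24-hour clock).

Daylight saving runs 25 March – 22 September; September 26, 2030 is outside that window, so Ethide Canton is on standard time at UTC−08:30.
11:30 Ethide Canton + 8h30m = 20:00 UTC.
Galur Zone has no daylight saving, so its offset is UTC−08:00 year-round.
20:00 UTC − 8h = 12:00 Galur Zone.

12:00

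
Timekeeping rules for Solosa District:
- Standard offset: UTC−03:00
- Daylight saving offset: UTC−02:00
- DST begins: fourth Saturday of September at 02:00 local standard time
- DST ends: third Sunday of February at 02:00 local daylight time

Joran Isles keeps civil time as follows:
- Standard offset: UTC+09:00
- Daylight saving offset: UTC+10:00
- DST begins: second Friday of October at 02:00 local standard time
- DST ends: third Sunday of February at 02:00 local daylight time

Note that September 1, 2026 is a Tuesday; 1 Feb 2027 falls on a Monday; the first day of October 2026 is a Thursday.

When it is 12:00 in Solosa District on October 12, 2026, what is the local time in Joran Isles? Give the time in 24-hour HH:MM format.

1 September 2026 is a Tuesday, so the first Saturday is September 5 and the fourth is September 26.
1 February 2027 is a Monday, so the first Sunday is February 7 and the third is February 21.
October 12, 2026 lies within the daylight-saving period (26 September 2026 – 21 February 2027), so Solosa District is on daylight time, UTC−02:00.
12:00 Solosa District + 2h = 14:00 UTC.
1 October 2026 is a Thursday, so the first Friday is October 2 and the second is October 9.
1 February 2027 is a Monday, so the first Sunday is February 7 and the third is February 21.
At the standard offset (UTC+09:00), 14:00 UTC + 9h = 23:00 Joran Isles standard time.
The standard-time date in Joran Isles, October 12, 2026, falls between 9 October 2026 and 21 February 2027, so daylight saving is in effect and Joran Isles is at UTC+10:00.
14:00 UTC + 10h = 00:00 Joran Isles (rolling into the next day, 13 October 2026).

00:00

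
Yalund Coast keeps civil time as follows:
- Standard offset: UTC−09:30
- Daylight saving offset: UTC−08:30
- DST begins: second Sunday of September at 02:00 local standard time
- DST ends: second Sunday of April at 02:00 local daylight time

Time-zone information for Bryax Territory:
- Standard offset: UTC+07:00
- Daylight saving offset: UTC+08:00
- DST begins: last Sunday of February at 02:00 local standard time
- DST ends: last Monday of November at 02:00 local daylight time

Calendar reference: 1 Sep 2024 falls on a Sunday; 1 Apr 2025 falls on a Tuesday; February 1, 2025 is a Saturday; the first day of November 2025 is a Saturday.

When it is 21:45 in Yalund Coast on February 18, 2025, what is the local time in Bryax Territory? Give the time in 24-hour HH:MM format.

1 September 2024 is a Sunday, so the first Sunday is September 1 and the second is September 8.
1 April 2025 is a Tuesday, so the first Sunday is April 6 and the second is April 13.
February 18, 2025 lies within the daylight-saving period (8 September 2024 – 13 April 2025), so Yalund Coast is on daylight time, UTC−08:30.
21:45 Yalund Coast + 8h30m = 06:15 UTC (rolling into the next day, 19 February 2025).
1 February 2025 is a Saturday, so Sundays fall on 2, 9, 16, 23; the last is February 23.
1 November 2025 is a Saturday, so Mondays fall on 3, 10, 17, 24; the last is November 24.
At the standard offset (UTC+07:00), 06:15 UTC + 7h = 13:15 Bryax Territory standard time.
The standard-time date in Bryax Territory, February 19, 2025, is outside the daylight-saving period (23 February – 24 November), so Bryax Territory is on standard time, UTC+07:00.
06:15 UTC + 7h = 13:15 Bryax Territory.

13:15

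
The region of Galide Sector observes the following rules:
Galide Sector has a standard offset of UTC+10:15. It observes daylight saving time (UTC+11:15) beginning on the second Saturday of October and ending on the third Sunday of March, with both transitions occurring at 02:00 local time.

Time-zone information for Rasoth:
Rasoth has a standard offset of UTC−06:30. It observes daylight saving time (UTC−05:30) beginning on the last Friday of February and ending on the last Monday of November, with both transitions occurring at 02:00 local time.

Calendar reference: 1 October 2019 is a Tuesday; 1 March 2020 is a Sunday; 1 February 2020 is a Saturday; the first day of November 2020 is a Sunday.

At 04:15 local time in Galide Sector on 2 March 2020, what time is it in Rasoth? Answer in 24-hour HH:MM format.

1 October 2019 is a Tuesday, so the first Saturday is October 5 and the second is October 12.
1 March 2020 is a Sunday, so the first Sunday is March 1 and the third is March 15.
2 March 2020 lies within the daylight-saving period (12 October 2019 – 15 March 2020), so Galide Sector is on daylight time, UTC+11:15.
04:15 Galide Sector − 11h15m = 17:00 UTC (rolling into the previous day, 1 March 2020).
1 February 2020 is a Saturday, so Fridays fall on 7, 14, 21, 28; the last is February 28.
1 November 2020 is a Sunday, so Mondays fall on 2, 9, 16, 23, 30; the last is November 30.
At the standard offset (UTC−06:30), 17:00 UTC − 6h30m = 10:30 Rasoth standard time.
The standard-time date in Rasoth, 1 March 2020, lies within the daylight-saving period (28 February – 30 November), so Rasoth is on daylight time, UTC−05:30.
17:00 UTC − 5h30m = 11:30 Rasoth.

11:30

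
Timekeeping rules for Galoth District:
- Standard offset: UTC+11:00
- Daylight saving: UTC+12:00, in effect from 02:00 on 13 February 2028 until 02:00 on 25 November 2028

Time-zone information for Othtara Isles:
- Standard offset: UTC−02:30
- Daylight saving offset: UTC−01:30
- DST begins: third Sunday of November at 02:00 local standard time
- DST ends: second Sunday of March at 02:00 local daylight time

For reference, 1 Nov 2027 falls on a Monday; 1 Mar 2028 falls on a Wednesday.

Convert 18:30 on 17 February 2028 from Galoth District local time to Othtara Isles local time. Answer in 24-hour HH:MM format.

17 February 2028 falls between 13 February and 25 November, so daylight saving is in effect and Galoth District is at UTC+12:00.
18:30 Galoth District − 12h = 06:30 UTC.
1 November 2027 is a Monday, so the first Sunday is November 7 and the third is November 21.
1 March 2028 is a Wednesday, so the first Sunday is March 5 and the second is March 12.
At the standard offset (UTC−02:30), 06:30 UTC − 2h30m = 04:00 Othtara Isles standard time.
The standard-time date in Othtara Isles, 17 February 2028, lies within the daylight-saving period (21 November 2027 – 12 March 2028), so Othtara Isles is on daylight time, UTC−01:30.
06:30 UTC − 1h30m = 05:00 Othtara Isles.

05:00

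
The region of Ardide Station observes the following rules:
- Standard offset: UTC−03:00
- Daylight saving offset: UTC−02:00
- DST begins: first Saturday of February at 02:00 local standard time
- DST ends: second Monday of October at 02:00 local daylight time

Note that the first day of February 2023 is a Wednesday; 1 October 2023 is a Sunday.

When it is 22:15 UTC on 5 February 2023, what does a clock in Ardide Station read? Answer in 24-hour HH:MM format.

20:15

1 February 2023 is a Wednesday, so the first Saturday is February 4.
1 October 2023 is a Sunday, so the first Monday is October 2 and the second is October 9.
At the standard offset (UTC−03:00), 22:15 UTC − 3h = 19:15 Ardide Station standard time.
The standard-time date in Ardide Station, 5 February 2023, lies within the daylight-saving period (4 February – 9 October), so Ardide Station is on daylight time, UTC−02:00.
22:15 UTC − 2h = 20:15 local.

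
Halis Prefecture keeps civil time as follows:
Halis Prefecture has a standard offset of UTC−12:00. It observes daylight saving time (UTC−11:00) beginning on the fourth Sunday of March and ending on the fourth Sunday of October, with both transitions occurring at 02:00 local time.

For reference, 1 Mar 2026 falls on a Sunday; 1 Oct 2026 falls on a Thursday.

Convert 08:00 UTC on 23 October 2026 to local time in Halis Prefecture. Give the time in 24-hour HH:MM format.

21:00

1 March 2026 is a Sunday, so the first Sunday is March 1 and the fourth is March 22.
1 October 2026 is a Thursday, so the first Sunday is October 4 and the fourth is October 25.
At the standard offset (UTC−12:00), 08:00 UTC − 12h = 20:00 Halis Prefecture standard time (rolling into the previous day, 22 October 2026).
The standard-time date in Halis Prefecture, 22 October 2026, lies within the daylight-saving period (22 March – 25 October), so Halis Prefecture is on daylight time, UTC−11:00.
08:00 UTC − 11h = 21:00 local (rolling into the previous day, 22 October 2026).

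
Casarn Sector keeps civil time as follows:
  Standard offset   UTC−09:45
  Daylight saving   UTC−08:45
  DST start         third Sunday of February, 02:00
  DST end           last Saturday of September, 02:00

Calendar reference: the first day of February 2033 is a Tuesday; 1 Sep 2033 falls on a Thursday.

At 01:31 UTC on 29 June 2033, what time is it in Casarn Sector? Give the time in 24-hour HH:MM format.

16:46

1 February 2033 is a Tuesday, so the first Sunday is February 6 and the third is February 20.
1 September 2033 is a Thursday, so Saturdays fall on 3, 10, 17, 24; the last is September 24.
At the standard offset (UTC−09:45), 01:31 UTC − 9h45m = 15:46 Casarn Sector standard time (rolling into the previous day, 28 June 2033).
Daylight saving runs 20 February – 24 September; the standard-time date in Casarn Sector, 28 June 2033, is inside that window, so Casarn Sector is at UTC−08:45.
01:31 UTC − 8h45m = 16:46 local (rolling into the previous day, 28 June 2033).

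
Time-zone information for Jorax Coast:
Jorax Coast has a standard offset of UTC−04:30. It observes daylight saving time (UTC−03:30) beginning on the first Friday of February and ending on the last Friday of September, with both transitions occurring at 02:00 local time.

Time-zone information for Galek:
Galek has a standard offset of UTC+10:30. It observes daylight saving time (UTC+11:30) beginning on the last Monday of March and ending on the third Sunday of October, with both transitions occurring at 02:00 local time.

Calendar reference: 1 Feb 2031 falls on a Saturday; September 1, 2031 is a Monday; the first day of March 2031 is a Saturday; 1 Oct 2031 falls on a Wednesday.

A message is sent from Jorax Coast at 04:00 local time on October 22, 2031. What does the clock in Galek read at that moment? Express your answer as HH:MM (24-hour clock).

1 February 2031 is a Saturday, so the first Friday is February 7.
1 September 2031 is a Monday, so Fridays fall on 5, 12, 19, 26; the last is September 26.
October 22, 2031 does not fall between 7 February and 26 September, so daylight saving is not in effect and Jorax Coast is at UTC−04:30.
04:00 Jorax Coast + 4h30m = 08:30 UTC.
1 March 2031 is a Saturday, so Mondays fall on 3, 10, 17, 24, 31; the last is March 31.
1 October 2031 is a Wednesday, so the first Sunday is October 5 and the third is October 19.
At the standard offset (UTC+10:30), 08:30 UTC + 10h30m = 19:00 Galek standard time.
The standard-time date in Galek, October 22, 2031, does not fall between 31 March and 19 October, so daylight saving is not in effect and Galek is at UTC+10:30.
08:30 UTC + 10h30m = 19:00 Galek.

19:00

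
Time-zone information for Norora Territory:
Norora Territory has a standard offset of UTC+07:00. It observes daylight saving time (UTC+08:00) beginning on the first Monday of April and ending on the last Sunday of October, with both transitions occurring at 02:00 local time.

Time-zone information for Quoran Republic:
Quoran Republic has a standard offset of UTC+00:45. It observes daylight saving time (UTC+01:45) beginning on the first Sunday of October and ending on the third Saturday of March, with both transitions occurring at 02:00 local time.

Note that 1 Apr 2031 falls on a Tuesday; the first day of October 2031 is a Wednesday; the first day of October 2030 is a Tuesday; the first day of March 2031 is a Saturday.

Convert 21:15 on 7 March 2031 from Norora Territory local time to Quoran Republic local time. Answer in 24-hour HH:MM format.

16:00

1 April 2031 is a Tuesday, so the first Monday is April 7.
1 October 2031 is a Wednesday, so Sundays fall on 5, 12, 19, 26; the last is October 26.
Daylight saving runs 7 April – 26 October; 7 March 2031 is outside that window, so Norora Territory is on standard time at UTC+07:00.
21:15 Norora Territory − 7h = 14:15 UTC.
1 October 2030 is a Tuesday, so the first Sunday is October 6.
1 March 2031 is a Saturday, so the first Saturday is March 1 and the third is March 15.
At the standard offset (UTC+00:45), 14:15 UTC + 0h45m = 15:00 Quoran Republic standard time.
The standard-time date in Quoran Republic, 7 March 2031, falls between 6 October 2030 and 15 March 2031, so daylight saving is in effect and Quoran Republic is at UTC+01:45.
14:15 UTC + 1h45m = 16:00 Quoran Republic.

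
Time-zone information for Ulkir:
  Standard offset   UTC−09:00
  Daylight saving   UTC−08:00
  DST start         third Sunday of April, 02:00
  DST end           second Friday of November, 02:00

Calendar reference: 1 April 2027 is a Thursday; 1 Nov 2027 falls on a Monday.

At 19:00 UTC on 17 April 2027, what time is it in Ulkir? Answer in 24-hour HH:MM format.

1 April 2027 is a Thursday, so the first Sunday is April 4 and the third is April 18.
1 November 2027 is a Monday, so the first Friday is November 5 and the second is November 12.
At the standard offset (UTC−09:00), 19:00 UTC − 9h = 10:00 Ulkir standard time.
The standard-time date in Ulkir, 17 April 2027, does not fall between 18 April and 12 November, so daylight saving is not in effect and Ulkir is at UTC−09:00.
19:00 UTC − 9h = 10:00 local.

10:00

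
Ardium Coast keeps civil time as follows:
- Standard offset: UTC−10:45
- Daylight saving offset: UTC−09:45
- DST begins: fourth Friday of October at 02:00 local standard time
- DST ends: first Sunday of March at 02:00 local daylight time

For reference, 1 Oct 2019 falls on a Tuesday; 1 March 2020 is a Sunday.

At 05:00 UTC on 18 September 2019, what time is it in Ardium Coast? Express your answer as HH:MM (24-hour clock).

1 October 2019 is a Tuesday, so the first Friday is October 4 and the fourth is October 25.
1 March 2020 is a Sunday, so the first Sunday is March 1.
At the standard offset (UTC−10:45), 05:00 UTC − 10h45m = 18:15 Ardium Coast standard time (rolling into the previous day, 17 September 2019).
Daylight saving runs 25 October 2019 – 1 March 2020; the standard-time date in Ardium Coast, 17 September 2019, is outside that window, so Ardium Coast is on standard time at UTC−10:45.
05:00 UTC − 10h45m = 18:15 local (rolling into the previous day, 17 September 2019).

18:15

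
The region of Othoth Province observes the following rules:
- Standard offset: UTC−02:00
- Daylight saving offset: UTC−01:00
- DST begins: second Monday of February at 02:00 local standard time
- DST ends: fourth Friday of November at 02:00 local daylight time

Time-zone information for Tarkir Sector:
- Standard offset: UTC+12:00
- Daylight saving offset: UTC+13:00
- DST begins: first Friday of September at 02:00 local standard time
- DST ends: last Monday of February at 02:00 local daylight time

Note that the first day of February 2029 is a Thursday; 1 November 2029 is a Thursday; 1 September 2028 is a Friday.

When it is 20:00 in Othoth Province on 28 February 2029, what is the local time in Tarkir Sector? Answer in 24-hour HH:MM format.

1 February 2029 is a Thursday, so the first Monday is February 5 and the second is February 12.
1 November 2029 is a Thursday, so the first Friday is November 2 and the fourth is November 23.
Daylight saving runs 12 February – 23 November; 28 February 2029 is inside that window, so Othoth Province is at UTC−01:00.
20:00 Othoth Province + 1h = 21:00 UTC.
1 September 2028 is a Friday, so the first Friday is September 1.
1 February 2029 is a Thursday, so Mondays fall on 5, 12, 19, 26; the last is February 26.
At the standard offset (UTC+12:00), 21:00 UTC + 12h = 09:00 Tarkir Sector standard time (rolling into the next day, 1 March 2029).
The standard-time date in Tarkir Sector, 1 March 2029, is outside the daylight-saving period (1 September 2028 – 26 February 2029), so Tarkir Sector is on standard time, UTC+12:00.
21:00 UTC + 12h = 09:00 Tarkir Sector (rolling into the next day, 1 March 2029).

09:00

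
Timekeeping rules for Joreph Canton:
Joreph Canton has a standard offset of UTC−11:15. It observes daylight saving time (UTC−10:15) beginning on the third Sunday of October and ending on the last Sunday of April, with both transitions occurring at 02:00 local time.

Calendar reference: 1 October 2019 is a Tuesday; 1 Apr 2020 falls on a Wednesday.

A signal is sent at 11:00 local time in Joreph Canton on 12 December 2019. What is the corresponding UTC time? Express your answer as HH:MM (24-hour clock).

1 October 2019 is a Tuesday, so the first Sunday is October 6 and the third is October 20.
1 April 2020 is a Wednesday, so Sundays fall on 5, 12, 19, 26; the last is April 26.
12 December 2019 falls between 20 October 2019 and 26 April 2020, so daylight saving is in effect and Joreph Canton is at UTC−10:15.
11:00 local + 10h15m = 21:15 UTC.

21:15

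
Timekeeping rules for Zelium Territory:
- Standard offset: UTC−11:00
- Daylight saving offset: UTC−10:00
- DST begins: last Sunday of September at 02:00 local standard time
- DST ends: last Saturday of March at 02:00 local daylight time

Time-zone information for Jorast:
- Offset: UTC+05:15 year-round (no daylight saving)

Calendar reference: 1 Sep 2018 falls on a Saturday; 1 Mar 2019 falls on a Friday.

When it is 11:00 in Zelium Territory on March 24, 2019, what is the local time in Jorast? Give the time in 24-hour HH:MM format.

02:15

1 September 2018 is a Saturday, so Sundays fall on 2, 9, 16, 23, 30; the last is September 30.
1 March 2019 is a Friday, so Saturdays fall on 2, 9, 16, 23, 30; the last is March 30.
Daylight saving runs 30 September 2018 – 30 March 2019; March 24, 2019 is inside that window, so Zelium Territory is at UTC−10:00.
11:00 Zelium Territory + 10h = 21:00 UTC.
Jorast has no daylight saving, so its offset is UTC+05:15 year-round.
21:00 UTC + 5h15m = 02:15 Jorast (rolling into the next day, 25 March 2019).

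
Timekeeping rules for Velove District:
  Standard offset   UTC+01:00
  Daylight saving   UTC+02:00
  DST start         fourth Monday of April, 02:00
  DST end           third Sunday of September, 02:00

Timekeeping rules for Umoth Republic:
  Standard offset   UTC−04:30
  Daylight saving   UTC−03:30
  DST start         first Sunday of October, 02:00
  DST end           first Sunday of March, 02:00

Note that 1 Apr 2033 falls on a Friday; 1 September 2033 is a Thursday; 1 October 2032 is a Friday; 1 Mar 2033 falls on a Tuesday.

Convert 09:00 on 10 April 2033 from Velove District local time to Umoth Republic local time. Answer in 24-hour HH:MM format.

1 April 2033 is a Friday, so the first Monday is April 4 and the fourth is April 25.
1 September 2033 is a Thursday, so the first Sunday is September 4 and the third is September 18.
10 April 2033 is outside the daylight-saving period (25 April – 18 September), so Velove District is on standard time, UTC+01:00.
09:00 Velove District − 1h = 08:00 UTC.
1 October 2032 is a Friday, so the first Sunday is October 3.
1 March 2033 is a Tuesday, so the first Sunday is March 6.
At the standard offset (UTC−04:30), 08:00 UTC − 4h30m = 03:30 Umoth Republic standard time.
The standard-time date in Umoth Republic, 10 April 2033, is outside the daylight-saving period (3 October 2032 – 6 March 2033), so Umoth Republic is on standard time, UTC−04:30.
08:00 UTC − 4h30m = 03:30 Umoth Republic.

03:30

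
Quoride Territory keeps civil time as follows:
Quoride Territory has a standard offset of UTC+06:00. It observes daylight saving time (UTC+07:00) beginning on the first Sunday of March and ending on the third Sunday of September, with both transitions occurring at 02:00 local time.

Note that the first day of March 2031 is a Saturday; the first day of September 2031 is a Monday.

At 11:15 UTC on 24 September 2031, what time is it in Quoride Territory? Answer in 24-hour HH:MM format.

1 March 2031 is a Saturday, so the first Sunday is March 2.
1 September 2031 is a Monday, so the first Sunday is September 7 and the third is September 21.
At the standard offset (UTC+06:00), 11:15 UTC + 6h = 17:15 Quoride Territory standard time.
Daylight saving runs 2 March – 21 September; the standard-time date in Quoride Territory, 24 September 2031, is outside that window, so Quoride Territory is on standard time at UTC+06:00.
11:15 UTC + 6h = 17:15 local.

17:15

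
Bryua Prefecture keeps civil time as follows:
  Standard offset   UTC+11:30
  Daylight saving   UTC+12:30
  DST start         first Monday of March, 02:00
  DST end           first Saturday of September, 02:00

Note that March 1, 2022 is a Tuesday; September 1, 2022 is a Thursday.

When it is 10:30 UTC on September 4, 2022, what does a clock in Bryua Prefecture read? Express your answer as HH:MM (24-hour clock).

22:00

1 March 2022 is a Tuesday, so the first Monday is March 7.
1 September 2022 is a Thursday, so the first Saturday is September 3.
At the standard offset (UTC+11:30), 10:30 UTC + 11h30m = 22:00 Bryua Prefecture standard time.
The standard-time date in Bryua Prefecture, September 4, 2022, does not fall between 7 March and 3 September, so daylight saving is not in effect and Bryua Prefecture is at UTC+11:30.
10:30 UTC + 11h30m = 22:00 local.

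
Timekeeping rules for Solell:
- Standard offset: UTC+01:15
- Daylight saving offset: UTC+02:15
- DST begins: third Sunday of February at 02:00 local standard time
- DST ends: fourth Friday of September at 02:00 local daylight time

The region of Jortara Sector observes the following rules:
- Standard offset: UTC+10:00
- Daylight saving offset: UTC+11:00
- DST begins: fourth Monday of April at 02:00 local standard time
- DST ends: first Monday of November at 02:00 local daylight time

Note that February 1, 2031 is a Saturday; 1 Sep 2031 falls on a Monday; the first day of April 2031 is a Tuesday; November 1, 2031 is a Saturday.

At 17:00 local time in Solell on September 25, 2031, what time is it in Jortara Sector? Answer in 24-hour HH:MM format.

01:45

1 February 2031 is a Saturday, so the first Sunday is February 2 and the third is February 16.
1 September 2031 is a Monday, so the first Friday is September 5 and the fourth is September 26.
Daylight saving runs 16 February – 26 September; September 25, 2031 is inside that window, so Solell is at UTC+02:15.
17:00 Solell − 2h15m = 14:45 UTC.
1 April 2031 is a Tuesday, so the first Monday is April 7 and the fourth is April 28.
1 November 2031 is a Saturday, so the first Monday is November 3.
At the standard offset (UTC+10:00), 14:45 UTC + 10h = 00:45 Jortara Sector standard time (rolling into the next day, 26 September 2031).
The standard-time date in Jortara Sector, September 26, 2031, lies within the daylight-saving period (28 April – 3 November), so Jortara Sector is on daylight time, UTC+11:00.
14:45 UTC + 11h = 01:45 Jortara Sector (rolling into the next day, 26 September 2031).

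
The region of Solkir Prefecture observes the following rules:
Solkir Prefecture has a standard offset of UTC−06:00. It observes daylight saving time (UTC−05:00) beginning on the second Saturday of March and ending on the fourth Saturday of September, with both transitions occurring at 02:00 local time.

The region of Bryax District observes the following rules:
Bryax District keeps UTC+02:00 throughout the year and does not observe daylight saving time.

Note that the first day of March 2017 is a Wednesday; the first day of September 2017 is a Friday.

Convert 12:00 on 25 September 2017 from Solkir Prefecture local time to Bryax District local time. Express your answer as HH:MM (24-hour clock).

20:00

1 March 2017 is a Wednesday, so the first Saturday is March 4 and the second is March 11.
1 September 2017 is a Friday, so the first Saturday is September 2 and the fourth is September 23.
Daylight saving runs 11 March – 23 September; 25 September 2017 is outside that window, so Solkir Prefecture is on standard time at UTC−06:00.
12:00 Solkir Prefecture + 6h = 18:00 UTC.
Bryax District stays on UTC+02:00 all year.
18:00 UTC + 2h = 20:00 Bryax District.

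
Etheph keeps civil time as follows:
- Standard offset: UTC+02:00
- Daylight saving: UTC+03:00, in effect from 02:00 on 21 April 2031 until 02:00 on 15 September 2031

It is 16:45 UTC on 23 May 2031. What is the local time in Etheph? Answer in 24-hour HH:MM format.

At the standard offset (UTC+02:00), 16:45 UTC + 2h = 18:45 Etheph standard time.
The standard-time date in Etheph, 23 May 2031, falls between 21 April and 15 September, so daylight saving is in effect and Etheph is at UTC+03:00.
16:45 UTC + 3h = 19:45 local.

19:45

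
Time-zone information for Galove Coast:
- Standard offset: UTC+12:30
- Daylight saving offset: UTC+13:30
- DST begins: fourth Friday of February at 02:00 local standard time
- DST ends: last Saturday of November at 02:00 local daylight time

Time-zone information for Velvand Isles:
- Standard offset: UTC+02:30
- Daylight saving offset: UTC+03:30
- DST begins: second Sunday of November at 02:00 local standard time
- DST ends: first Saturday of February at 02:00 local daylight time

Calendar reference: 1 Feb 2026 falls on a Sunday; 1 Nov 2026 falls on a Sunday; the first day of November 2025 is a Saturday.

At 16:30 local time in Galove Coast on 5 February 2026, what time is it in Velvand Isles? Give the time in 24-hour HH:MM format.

1 February 2026 is a Sunday, so the first Friday is February 6 and the fourth is February 27.
1 November 2026 is a Sunday, so Saturdays fall on 7, 14, 21, 28; the last is November 28.
5 February 2026 does not fall between 27 February and 28 November, so daylight saving is not in effect and Galove Coast is at UTC+12:30.
16:30 Galove Coast − 12h30m = 04:00 UTC.
1 November 2025 is a Saturday, so the first Sunday is November 2 and the second is November 9.
1 February 2026 is a Sunday, so the first Saturday is February 7.
At the standard offset (UTC+02:30), 04:00 UTC + 2h30m = 06:30 Velvand Isles standard time.
The standard-time date in Velvand Isles, 5 February 2026, falls between 9 November 2025 and 7 February 2026, so daylight saving is in effect and Velvand Isles is at UTC+03:30.
04:00 UTC + 3h30m = 07:30 Velvand Isles.

07:30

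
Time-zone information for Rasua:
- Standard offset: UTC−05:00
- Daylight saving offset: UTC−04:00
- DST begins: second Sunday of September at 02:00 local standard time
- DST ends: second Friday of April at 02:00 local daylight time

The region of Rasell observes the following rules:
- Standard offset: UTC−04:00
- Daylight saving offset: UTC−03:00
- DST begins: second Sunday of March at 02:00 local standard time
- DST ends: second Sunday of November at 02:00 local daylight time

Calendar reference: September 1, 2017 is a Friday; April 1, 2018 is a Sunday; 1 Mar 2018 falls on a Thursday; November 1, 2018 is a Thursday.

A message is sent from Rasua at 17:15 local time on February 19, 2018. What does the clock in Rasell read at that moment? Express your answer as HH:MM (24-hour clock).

1 September 2017 is a Friday, so the first Sunday is September 3 and the second is September 10.
1 April 2018 is a Sunday, so the first Friday is April 6 and the second is April 13.
Daylight saving runs 10 September 2017 – 13 April 2018; February 19, 2018 is inside that window, so Rasua is at UTC−04:00.
17:15 Rasua + 4h = 21:15 UTC.
1 March 2018 is a Thursday, so the first Sunday is March 4 and the second is March 11.
1 November 2018 is a Thursday, so the first Sunday is November 4 and the second is November 11.
At the standard offset (UTC−04:00), 21:15 UTC − 4h = 17:15 Rasell standard time.
The standard-time date in Rasell, February 19, 2018, is outside the daylight-saving period (11 March – 11 November), so Rasell is on standard time, UTC−04:00.
21:15 UTC − 4h = 17:15 Rasell.

17:15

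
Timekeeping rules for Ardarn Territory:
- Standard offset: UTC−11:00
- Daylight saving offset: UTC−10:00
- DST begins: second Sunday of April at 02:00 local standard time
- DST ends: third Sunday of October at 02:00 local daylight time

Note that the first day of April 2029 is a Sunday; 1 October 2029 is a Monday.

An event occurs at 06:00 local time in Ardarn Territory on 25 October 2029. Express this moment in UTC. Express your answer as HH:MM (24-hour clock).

17:00

1 April 2029 is a Sunday, so the first Sunday is April 1 and the second is April 8.
1 October 2029 is a Monday, so the first Sunday is October 7 and the third is October 21.
25 October 2029 does not fall between 8 April and 21 October, so daylight saving is not in effect and Ardarn Territory is at UTC−11:00.
06:00 local + 11h = 17:00 UTC.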